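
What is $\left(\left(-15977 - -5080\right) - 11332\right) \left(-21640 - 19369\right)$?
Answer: $911589061$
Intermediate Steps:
$\left(\left(-15977 - -5080\right) - 11332\right) \left(-21640 - 19369\right) = \left(\left(-15977 + 5080\right) - 11332\right) \left(-41009\right) = \left(-10897 - 11332\right) \left(-41009\right) = \left(-22229\right) \left(-41009\right) = 911589061$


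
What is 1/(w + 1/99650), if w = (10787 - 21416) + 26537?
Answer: 99650/1585232201 ≈ 6.2861e-5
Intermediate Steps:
w = 15908 (w = -10629 + 26537 = 15908)
1/(w + 1/99650) = 1/(15908 + 1/99650) = 1/(1585232201/99650) = 99650/1585232201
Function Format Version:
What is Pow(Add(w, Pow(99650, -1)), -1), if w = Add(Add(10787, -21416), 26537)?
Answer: Rational(99650, 1585232201) ≈ 6.2861e-5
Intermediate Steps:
w = 15908 (w = Add(-10629, 26537) = 15908)
Pow(Add(w, Pow(99650, -1)), -1) = Pow(Add(15908, Pow(99650, -1)), -1) = Pow(Add(15908, Rational(1, 99650)), -1) = Pow(Rational(1585232201, 99650), -1) = Rational(99650, 1585232201)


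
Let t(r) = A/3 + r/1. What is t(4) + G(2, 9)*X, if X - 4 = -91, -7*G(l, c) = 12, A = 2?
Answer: 3230/21 ≈ 153.81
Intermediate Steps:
G(l, c) = -12/7 (G(l, c) = -⅐*12 = -12/7)
X = -87 (X = 4 - 91 = -87)
t(r) = ⅔ + r (t(r) = 2/3 + r/1 = 2*(⅓) + r*1 = ⅔ + r)
t(4) + G(2, 9)*X = (⅔ + 4) - 12/7*(-87) = 14/3 + 1044/7 = 3230/21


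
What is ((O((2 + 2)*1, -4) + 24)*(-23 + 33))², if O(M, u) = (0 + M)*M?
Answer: 160000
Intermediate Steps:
O(M, u) = M² (O(M, u) = M*M = M²)
((O((2 + 2)*1, -4) + 24)*(-23 + 33))² = ((((2 + 2)*1)² + 24)*(-23 + 33))² = (((4*1)² + 24)*10)² = ((4² + 24)*10)² = ((16 + 24)*10)² = (40*10)² = 400² = 160000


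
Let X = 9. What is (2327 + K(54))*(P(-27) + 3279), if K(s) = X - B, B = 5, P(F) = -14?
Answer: 7610715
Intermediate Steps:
K(s) = 4 (K(s) = 9 - 1*5 = 9 - 5 = 4)
(2327 + K(54))*(P(-27) + 3279) = (2327 + 4)*(-14 + 3279) = 2331*3265 = 7610715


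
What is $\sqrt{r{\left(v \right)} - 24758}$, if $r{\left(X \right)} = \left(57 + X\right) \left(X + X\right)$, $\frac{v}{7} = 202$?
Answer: $3 \sqrt{459470} \approx 2033.5$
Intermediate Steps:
$v = 1414$ ($v = 7 \cdot 202 = 1414$)
$r{\left(X \right)} = 2 X \left(57 + X\right)$ ($r{\left(X \right)} = \left(57 + X\right) 2 X = 2 X \left(57 + X\right)$)
$\sqrt{r{\left(v \right)} - 24758} = \sqrt{2 \cdot 1414 \left(57 + 1414\right) - 24758} = \sqrt{2 \cdot 1414 \cdot 1471 - 24758} = \sqrt{4159988 - 24758} = \sqrt{4135230} = 3 \sqrt{459470}$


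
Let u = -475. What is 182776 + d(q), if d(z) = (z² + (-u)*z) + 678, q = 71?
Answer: 222220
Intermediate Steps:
d(z) = 678 + z² + 475*z (d(z) = (z² + (-1*(-475))*z) + 678 = (z² + 475*z) + 678 = 678 + z² + 475*z)
182776 + d(q) = 182776 + (678 + 71² + 475*71) = 182776 + (678 + 5041 + 33725) = 182776 + 39444 = 222220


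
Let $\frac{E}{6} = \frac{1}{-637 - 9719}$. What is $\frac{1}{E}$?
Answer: $-1726$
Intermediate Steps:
$E = - \frac{1}{1726}$ ($E = \frac{6}{-637 - 9719} = \frac{6}{-10356} = 6 \left(- \frac{1}{10356}\right) = - \frac{1}{1726} \approx -0.00057937$)
$\frac{1}{E} = \frac{1}{- \frac{1}{1726}} = -1726$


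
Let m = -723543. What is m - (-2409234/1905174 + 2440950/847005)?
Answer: -12973089900033806/17929910043 ≈ -7.2355e+5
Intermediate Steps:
m - (-2409234/1905174 + 2440950/847005) = -723543 - (-2409234/1905174 + 2440950/847005) = -723543 - (-2409234*1/1905174 + 2440950*(1/847005)) = -723543 - (-401539/317529 + 162730/56467) = -723543 - 1*28997791457/17929910043 = -723543 - 28997791457/17929910043 = -12973089900033806/17929910043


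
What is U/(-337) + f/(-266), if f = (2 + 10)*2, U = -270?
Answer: 31866/44821 ≈ 0.71096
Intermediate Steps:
f = 24 (f = 12*2 = 24)
U/(-337) + f/(-266) = -270/(-337) + 24/(-266) = -270*(-1/337) + 24*(-1/266) = 270/337 - 12/133 = 31866/44821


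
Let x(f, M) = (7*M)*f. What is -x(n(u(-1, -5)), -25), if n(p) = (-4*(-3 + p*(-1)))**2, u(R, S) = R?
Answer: 11200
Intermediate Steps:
n(p) = (12 + 4*p)**2 (n(p) = (-4*(-3 - p))**2 = (12 + 4*p)**2)
x(f, M) = 7*M*f
-x(n(u(-1, -5)), -25) = -7*(-25)*16*(3 - 1)**2 = -7*(-25)*16*2**2 = -7*(-25)*16*4 = -7*(-25)*64 = -1*(-11200) = 11200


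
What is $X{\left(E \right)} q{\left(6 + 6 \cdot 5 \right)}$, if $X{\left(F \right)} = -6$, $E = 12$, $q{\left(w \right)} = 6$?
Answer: $-36$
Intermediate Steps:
$X{\left(E \right)} q{\left(6 + 6 \cdot 5 \right)} = \left(-6\right) 6 = -36$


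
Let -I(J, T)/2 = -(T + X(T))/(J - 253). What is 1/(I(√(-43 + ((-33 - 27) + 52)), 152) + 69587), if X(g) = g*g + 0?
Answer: 1111493921/77141351440255 + 11628*I*√51/77141351440255 ≈ 1.4409e-5 + 1.0765e-9*I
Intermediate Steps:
X(g) = g² (X(g) = g² + 0 = g²)
I(J, T) = 2*(T + T²)/(-253 + J) (I(J, T) = -(-2)*(T + T²)/(J - 253) = -(-2)*(T + T²)/(-253 + J) = 2*(T + T²)/(-253 + J))
1/(I(√(-43 + ((-33 - 27) + 52)), 152) + 69587) = 1/(2*152*(1 + 152)/(-253 + √(-43 + ((-33 - 27) + 52))) + 69587) = 1/(2*152*153/(-253 + √(-43 + (-60 + 52))) + 69587) = 1/(2*152*153/(-253 + √(-43 - 8)) + 69587) = 1/(2*152*153/(-253 + √(-51)) + 69587) = 1/(2*152*153/(-253 + I*√51) + 69587) = 1/(46512/(-253 + I*√51) + 69587) = 1/(69587 + 46512/(-253 + I*√51))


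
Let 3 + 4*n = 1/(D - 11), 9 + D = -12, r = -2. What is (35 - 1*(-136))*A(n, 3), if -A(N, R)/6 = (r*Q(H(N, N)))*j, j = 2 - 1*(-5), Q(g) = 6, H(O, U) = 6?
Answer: 86184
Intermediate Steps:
D = -21 (D = -9 - 12 = -21)
j = 7 (j = 2 + 5 = 7)
n = -97/128 (n = -3/4 + 1/(4*(-21 - 11)) = -3/4 + (1/4)/(-32) = -3/4 + (1/4)*(-1/32) = -3/4 - 1/128 = -97/128 ≈ -0.75781)
A(N, R) = 504 (A(N, R) = -6*(-2*6)*7 = -(-72)*7 = -6*(-84) = 504)
(35 - 1*(-136))*A(n, 3) = (35 - 1*(-136))*504 = (35 + 136)*504 = 171*504 = 86184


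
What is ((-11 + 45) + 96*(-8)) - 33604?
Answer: -34338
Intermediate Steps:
((-11 + 45) + 96*(-8)) - 33604 = (34 - 768) - 33604 = -734 - 33604 = -34338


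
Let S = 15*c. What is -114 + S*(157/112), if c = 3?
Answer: -5703/112 ≈ -50.920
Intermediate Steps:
S = 45 (S = 15*3 = 45)
-114 + S*(157/112) = -114 + 45*(157/112) = -114 + 7065/112 = -5703/112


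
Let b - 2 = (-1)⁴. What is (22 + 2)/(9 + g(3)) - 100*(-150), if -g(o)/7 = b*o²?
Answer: 224998/15 ≈ 15000.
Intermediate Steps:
b = 3 (b = 2 + (-1)⁴ = 2 + 1 = 3)
g(o) = -21*o²
(22 + 2)/(9 + g(3)) - 100*(-150) = (22 + 2)/(9 - 21*3²) - 100*(-150) = 24/(9 - 21*9) + 15000 = 24/(9 - 189) + 15000 = 24/(-180) + 15000 = 24*(-1/180) + 15000 = -2/15 + 15000 = 224998/15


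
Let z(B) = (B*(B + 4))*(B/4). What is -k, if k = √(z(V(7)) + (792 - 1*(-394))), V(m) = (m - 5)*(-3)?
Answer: -4*√73 ≈ -34.176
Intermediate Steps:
V(m) = 15 - 3*m (V(m) = (-5 + m)*(-3) = 15 - 3*m)
z(B) = B²*(4 + B)/4 (z(B) = (B*(4 + B))*(B*(¼)) = (B*(4 + B))*(B/4) = B²*(4 + B)/4)
k = 4*√73 (k = √((15 - 3*7)²*(4 + (15 - 3*7))/4 + (792 - 1*(-394))) = √((15 - 21)²*(4 + (15 - 21))/4 + (792 + 394)) = √((¼)*(-6)²*(4 - 6) + 1186) = √((¼)*36*(-2) + 1186) = √(-18 + 1186) = √1168 = 4*√73 ≈ 34.176)
-k = -4*√73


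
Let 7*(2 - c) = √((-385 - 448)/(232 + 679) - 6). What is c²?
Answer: (12754 - I*√5738389)²/40666129 ≈ 3.8589 - 1.5026*I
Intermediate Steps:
c = 2 - I*√5738389/6377 (c = 2 - √((-385 - 448)/(232 + 679) - 6)/7 = 2 - √(-833/911 - 6)/7 = 2 - I*√5738389/6377 ≈ 2.0 - 0.37565*I)
c² = (2 - I*√5738389/6377)²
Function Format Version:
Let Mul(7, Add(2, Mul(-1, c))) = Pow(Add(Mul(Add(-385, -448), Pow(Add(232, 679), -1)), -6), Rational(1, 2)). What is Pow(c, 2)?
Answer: Mul(Rational(1, 40666129), Pow(Add(12754, Mul(-1, I, Pow(5738389, Rational(1, 2)))), 2)) ≈ Add(3.8589, Mul(-1.5026, I))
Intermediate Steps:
c = Add(2, Mul(Rational(-1, 6377), I, Pow(5738389, Rational(1, 2)))) (c = Add(2, Mul(Rational(-1, 7), Pow(Add(Mul(Add(-385, -448), Pow(Add(232, 679), -1)), -6), Rational(1, 2)))) = Add(2, Mul(Rational(-1, 7), Pow(Add(Mul(-833, Pow(911, -1)), -6), Rational(1, 2)))) = Add(2, Mul(Rational(-1, 7), Pow(Add(Mul(-833, Rational(1, 911)), -6), Rational(1, 2)))) = Add(2, Mul(Rational(-1, 7), Pow(Add(Rational(-833, 911), -6), Rational(1, 2)))) = Add(2, Mul(Rational(-1, 7), Pow(Rational(-6299, 911), Rational(1, 2)))) = Add(2, Mul(Rational(-1, 7), Mul(Rational(1, 911), I, Pow(5738389, Rational(1, 2))))) = Add(2, Mul(Rational(-1, 6377), I, Pow(5738389, Rational(1, 2)))) ≈ Add(2.0000, Mul(-0.37565, I)))
Pow(c, 2) = Pow(Add(2, Mul(Rational(-1, 6377), I, Pow(5738389, Rational(1, 2)))), 2)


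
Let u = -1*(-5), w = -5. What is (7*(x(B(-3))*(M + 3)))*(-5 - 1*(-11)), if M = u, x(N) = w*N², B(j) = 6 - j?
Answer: -136080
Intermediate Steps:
u = 5
x(N) = -5*N²
M = 5
(7*(x(B(-3))*(M + 3)))*(-5 - 1*(-11)) = (7*((-5*(6 - 1*(-3))²)*(5 + 3)))*(-5 - 1*(-11)) = (7*(-5*(6 + 3)²*8))*(-5 + 11) = (7*(-5*9²*8))*6 = (7*(-5*81*8))*6 = (7*(-405*8))*6 = (7*(-3240))*6 = -22680*6 = -136080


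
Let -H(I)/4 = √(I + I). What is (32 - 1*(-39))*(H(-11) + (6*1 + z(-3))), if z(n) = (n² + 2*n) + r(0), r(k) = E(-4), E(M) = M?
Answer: 355 - 284*I*√22 ≈ 355.0 - 1332.1*I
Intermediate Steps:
r(k) = -4
H(I) = -4*√2*√I (H(I) = -4*√(I + I) = -4*√2*√I)
z(n) = -4 + n² + 2*n (z(n) = (n² + 2*n) - 4 = -4 + n² + 2*n)
(32 - 1*(-39))*(H(-11) + (6*1 + z(-3))) = (32 - 1*(-39))*(-4*√2*√(-11) + (6*1 + (-4 + (-3)² + 2*(-3)))) = (32 + 39)*(-4*√2*I*√11 + (6 + (-4 + 9 - 6))) = 71*(-4*I*√22 + (6 - 1)) = 71*(-4*I*√22 + 5) = 71*(5 - 4*I*√22) = 355 - 284*I*√22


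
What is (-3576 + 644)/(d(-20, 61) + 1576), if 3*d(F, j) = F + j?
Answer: -8796/4769 ≈ -1.8444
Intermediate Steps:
d(F, j) = F/3 + j/3 (d(F, j) = (F + j)/3 = F/3 + j/3)
(-3576 + 644)/(d(-20, 61) + 1576) = (-3576 + 644)/(((⅓)*(-20) + (⅓)*61) + 1576) = -2932/((-20/3 + 61/3) + 1576) = -2932/(41/3 + 1576) = -2932/4769/3 = -2932*3/4769 = -8796/4769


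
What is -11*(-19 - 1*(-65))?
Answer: -506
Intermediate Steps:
-11*(-19 - 1*(-65)) = -11*(-19 + 65) = -11*46 = -506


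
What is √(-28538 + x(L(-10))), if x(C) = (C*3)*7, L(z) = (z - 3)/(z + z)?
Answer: I*√2852435/10 ≈ 168.89*I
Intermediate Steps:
L(z) = (-3 + z)/(2*z) (L(z) = (-3 + z)/((2*z)) = (-3 + z)*(1/(2*z)) = (-3 + z)/(2*z))
x(C) = 21*C (x(C) = (3*C)*7 = 21*C)
√(-28538 + x(L(-10))) = √(-28538 + 21*((½)*(-3 - 10)/(-10))) = √(-28538 + 21*((½)*(-⅒)*(-13))) = √(-28538 + 21*(13/20)) = √(-28538 + 273/20) = √(-570487/20) = I*√2852435/10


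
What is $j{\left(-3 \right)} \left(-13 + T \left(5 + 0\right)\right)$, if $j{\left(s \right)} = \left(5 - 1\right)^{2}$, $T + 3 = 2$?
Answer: $-288$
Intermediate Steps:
$T = -1$ ($T = -3 + 2 = -1$)
$j{\left(s \right)} = 16$ ($j{\left(s \right)} = 4^{2} = 16$)
$j{\left(-3 \right)} \left(-13 + T \left(5 + 0\right)\right) = 16 \left(-13 - \left(5 + 0\right)\right) = 16 \left(-13 - 5\right) = 16 \left(-18\right) = -288$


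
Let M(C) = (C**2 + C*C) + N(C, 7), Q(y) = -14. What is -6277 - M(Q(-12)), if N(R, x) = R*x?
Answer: -6571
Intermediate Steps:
M(C) = 2*C**2 + 7*C (M(C) = (C**2 + C*C) + C*7 = (C**2 + C**2) + 7*C = 2*C**2 + 7*C)
-6277 - M(Q(-12)) = -6277 - (-14)*(7 + 2*(-14)) = -6277 - (-14)*(7 - 28) = -6277 - (-14)*(-21) = -6277 - 1*294 = -6277 - 294 = -6571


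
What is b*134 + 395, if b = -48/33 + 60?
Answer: 90641/11 ≈ 8240.1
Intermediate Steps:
b = 644/11 (b = -48*1/33 + 60 = -16/11 + 60 = 644/11 ≈ 58.545)
b*134 + 395 = (644/11)*134 + 395 = 86296/11 + 395 = 90641/11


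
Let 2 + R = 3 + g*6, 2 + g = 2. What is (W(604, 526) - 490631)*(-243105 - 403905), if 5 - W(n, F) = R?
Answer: 317440575270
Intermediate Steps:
g = 0 (g = -2 + 2 = 0)
R = 1 (R = -2 + (3 + 0*6) = -2 + (3 + 0) = -2 + 3 = 1)
W(n, F) = 4 (W(n, F) = 5 - 1*1 = 5 - 1 = 4)
(W(604, 526) - 490631)*(-243105 - 403905) = (4 - 490631)*(-243105 - 403905) = -490627*(-647010) = 317440575270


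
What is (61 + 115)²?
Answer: 30976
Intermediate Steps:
(61 + 115)² = 176² = 30976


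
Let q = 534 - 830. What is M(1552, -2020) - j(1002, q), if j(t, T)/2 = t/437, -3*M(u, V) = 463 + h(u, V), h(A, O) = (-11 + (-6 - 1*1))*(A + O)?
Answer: -3889631/1311 ≈ -2966.9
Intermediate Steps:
h(A, O) = -18*A - 18*O (h(A, O) = (-11 + (-6 - 1))*(A + O) = (-11 - 7)*(A + O) = -18*(A + O) = -18*A - 18*O)
M(u, V) = -463/3 + 6*V + 6*u (M(u, V) = -(463 + (-18*u - 18*V))/3 = -(463 + (-18*V - 18*u))/3 = -(463 - 18*V - 18*u)/3 = -463/3 + 6*V + 6*u)
q = -296
j(t, T) = 2*t/437 (j(t, T) = 2*(t/437) = 2*t/437)
M(1552, -2020) - j(1002, q) = (-463/3 + 6*(-2020) + 6*1552) - 2*1002/437 = (-463/3 - 12120 + 9312) - 1*2004/437 = -8887/3 - 2004/437 = -3889631/1311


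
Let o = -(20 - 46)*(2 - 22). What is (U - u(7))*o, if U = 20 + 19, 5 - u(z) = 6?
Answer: -20800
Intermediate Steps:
u(z) = -1 (u(z) = 5 - 1*6 = 5 - 6 = -1)
U = 39
o = -520 (o = -(-26)*(-20) = -1*520 = -520)
(U - u(7))*o = (39 - 1*(-1))*(-520) = (39 + 1)*(-520) = 40*(-520) = -20800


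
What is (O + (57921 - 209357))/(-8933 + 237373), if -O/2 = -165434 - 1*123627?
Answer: 213343/114220 ≈ 1.8678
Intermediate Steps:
O = 578122 (O = -2*(-165434 - 1*123627) = -2*(-165434 - 123627) = -2*(-289061) = 578122)
(O + (57921 - 209357))/(-8933 + 237373) = (578122 + (57921 - 209357))/(-8933 + 237373) = (578122 - 151436)/228440 = 426686*(1/228440) = 213343/114220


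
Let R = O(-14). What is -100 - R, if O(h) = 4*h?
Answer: -44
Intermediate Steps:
R = -56 (R = 4*(-14) = -56)
-100 - R = -100 - 1*(-56) = -100 + 56 = -44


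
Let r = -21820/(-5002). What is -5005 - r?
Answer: -12528415/2501 ≈ -5009.4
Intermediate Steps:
r = 10910/2501 (r = -21820*(-1/5002) = 10910/2501 ≈ 4.3623)
-5005 - r = -5005 - 1*10910/2501 = -5005 - 10910/2501 = -12528415/2501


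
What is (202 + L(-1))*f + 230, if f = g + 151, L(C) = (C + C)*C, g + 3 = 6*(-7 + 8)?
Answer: 31646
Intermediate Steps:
g = 3 (g = -3 + 6*(-7 + 8) = -3 + 6*1 = -3 + 6 = 3)
L(C) = 2*C² (L(C) = (2*C)*C = 2*C²)
f = 154 (f = 3 + 151 = 154)
(202 + L(-1))*f + 230 = (202 + 2*(-1)²)*154 + 230 = (202 + 2*1)*154 + 230 = (202 + 2)*154 + 230 = 204*154 + 230 = 31416 + 230 = 31646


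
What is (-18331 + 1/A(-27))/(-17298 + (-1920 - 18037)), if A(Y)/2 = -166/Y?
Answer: 1217173/2473732 ≈ 0.49204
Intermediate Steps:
A(Y) = -332/Y (A(Y) = 2*(-166/Y) = -332/Y)
(-18331 + 1/A(-27))/(-17298 + (-1920 - 18037)) = (-18331 + 1/(-332/(-27)))/(-17298 + (-1920 - 18037)) = (-18331 + 1/(-332*(-1/27)))/(-17298 - 19957) = (-18331 + 1/(332/27))/(-37255) = (-18331 + 27/332)*(-1/37255) = -6085865/332*(-1/37255) = 1217173/2473732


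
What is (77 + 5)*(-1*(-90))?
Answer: 7380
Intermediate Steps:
(77 + 5)*(-1*(-90)) = 82*90 = 7380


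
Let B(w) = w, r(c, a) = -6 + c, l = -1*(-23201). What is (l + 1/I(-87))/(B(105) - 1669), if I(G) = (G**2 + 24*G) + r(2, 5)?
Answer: -63535939/4283014 ≈ -14.834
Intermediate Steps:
l = 23201
I(G) = -4 + G**2 + 24*G (I(G) = (G**2 + 24*G) + (-6 + 2) = (G**2 + 24*G) - 4 = -4 + G**2 + 24*G)
(l + 1/I(-87))/(B(105) - 1669) = (23201 + 1/(-4 + (-87)**2 + 24*(-87)))/(105 - 1669) = (23201 + 1/(-4 + 7569 - 2088))/(-1564) = (23201 + 1/5477)*(-1/1564) = (127071878/5477)*(-1/1564) = -63535939/4283014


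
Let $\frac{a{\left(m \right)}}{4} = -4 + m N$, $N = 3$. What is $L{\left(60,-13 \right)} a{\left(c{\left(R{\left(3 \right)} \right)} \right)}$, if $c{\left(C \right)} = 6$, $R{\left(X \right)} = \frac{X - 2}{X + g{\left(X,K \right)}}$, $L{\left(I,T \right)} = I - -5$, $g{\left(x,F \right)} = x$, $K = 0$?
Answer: $3640$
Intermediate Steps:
$L{\left(I,T \right)} = 5 + I$ ($L{\left(I,T \right)} = I + 5 = 5 + I$)
$R{\left(X \right)} = \frac{-2 + X}{2 X}$ ($R{\left(X \right)} = \frac{X - 2}{X + X} = \frac{-2 + X}{2 X}$)
$a{\left(m \right)} = -16 + 12 m$ ($a{\left(m \right)} = 4 \left(-4 + m 3\right) = 4 \left(-4 + 3 m\right) = -16 + 12 m$)
$L{\left(60,-13 \right)} a{\left(c{\left(R{\left(3 \right)} \right)} \right)} = \left(5 + 60\right) \left(-16 + 12 \cdot 6\right) = 65 \left(-16 + 72\right) = 65 \cdot 56 = 3640$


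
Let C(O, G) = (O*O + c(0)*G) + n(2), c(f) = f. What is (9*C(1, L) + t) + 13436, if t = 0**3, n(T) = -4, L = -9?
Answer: 13409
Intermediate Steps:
t = 0
C(O, G) = -4 + O**2 (C(O, G) = (O*O + 0*G) - 4 = (O**2 + 0) - 4 = O**2 - 4 = -4 + O**2)
(9*C(1, L) + t) + 13436 = (9*(-4 + 1**2) + 0) + 13436 = (9*(-4 + 1) + 0) + 13436 = (9*(-3) + 0) + 13436 = (-27 + 0) + 13436 = -27 + 13436 = 13409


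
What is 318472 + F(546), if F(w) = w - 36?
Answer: 318982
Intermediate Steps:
F(w) = -36 + w
318472 + F(546) = 318472 + (-36 + 546) = 318472 + 510 = 318982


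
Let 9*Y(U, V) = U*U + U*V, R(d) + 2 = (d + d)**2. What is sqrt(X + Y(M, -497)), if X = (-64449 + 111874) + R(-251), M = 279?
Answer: sqrt(292669) ≈ 540.99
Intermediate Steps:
R(d) = -2 + 4*d**2 (R(d) = -2 + (d + d)**2 = -2 + (2*d)**2 = -2 + 4*d**2)
Y(U, V) = U**2/9 + U*V/9 (Y(U, V) = (U*U + U*V)/9 = (U**2 + U*V)/9 = U**2/9 + U*V/9)
X = 299427 (X = (-64449 + 111874) + (-2 + 4*(-251)**2) = 47425 + (-2 + 4*63001) = 47425 + (-2 + 252004) = 47425 + 252002 = 299427)
sqrt(X + Y(M, -497)) = sqrt(299427 + (1/9)*279*(279 - 497)) = sqrt(299427 + (1/9)*279*(-218)) = sqrt(299427 - 6758) = sqrt(292669)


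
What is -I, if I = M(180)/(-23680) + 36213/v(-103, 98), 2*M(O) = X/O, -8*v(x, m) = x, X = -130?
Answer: -246966867259/87805440 ≈ -2812.7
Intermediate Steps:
v(x, m) = -x/8
M(O) = -65/O (M(O) = (-130/O)/2 = -65/O)
I = 246966867259/87805440 (I = -65/180/(-23680) + 36213/((-⅛*(-103))) = -65*1/180*(-1/23680) + 36213/(103/8) = -13/36*(-1/23680) + 36213*(8/103) = 13/852480 + 289704/103 = 246966867259/87805440 ≈ 2812.7)
-I = -1*246966867259/87805440 = -246966867259/87805440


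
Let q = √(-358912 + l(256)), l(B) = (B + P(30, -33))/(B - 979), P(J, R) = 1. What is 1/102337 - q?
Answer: 1/102337 - I*√187613896659/723 ≈ 9.7716e-6 - 599.09*I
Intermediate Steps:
l(B) = (1 + B)/(-979 + B) (l(B) = (B + 1)/(B - 979) = (1 + B)/(-979 + B))
q = I*√187613896659/723 (q = √(-358912 + (1 + 256)/(-979 + 256)) = √(-358912 + 257/(-723)) = √(-358912 - 1/723*257) = √(-358912 - 257/723) = √(-259493633/723) = I*√187613896659/723 ≈ 599.09*I)
1/102337 - q = 1/102337 - I*√187613896659/723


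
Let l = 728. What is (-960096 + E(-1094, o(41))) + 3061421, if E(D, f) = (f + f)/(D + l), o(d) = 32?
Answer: 384542443/183 ≈ 2.1013e+6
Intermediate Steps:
E(D, f) = 2*f/(728 + D) (E(D, f) = (f + f)/(D + 728) = (2*f)/(728 + D) = 2*f/(728 + D))
(-960096 + E(-1094, o(41))) + 3061421 = (-960096 + 2*32/(728 - 1094)) + 3061421 = (-960096 + 2*32/(-366)) + 3061421 = (-960096 + 2*32*(-1/366)) + 3061421 = (-960096 - 32/183) + 3061421 = -175697600/183 + 3061421 = 384542443/183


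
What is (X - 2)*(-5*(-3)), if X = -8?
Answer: -150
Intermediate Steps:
(X - 2)*(-5*(-3)) = (-8 - 2)*(-5*(-3)) = -10*15 = -150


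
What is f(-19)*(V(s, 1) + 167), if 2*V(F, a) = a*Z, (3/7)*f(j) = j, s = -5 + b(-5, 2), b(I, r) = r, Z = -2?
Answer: -22078/3 ≈ -7359.3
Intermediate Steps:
s = -3 (s = -5 + 2 = -3)
f(j) = 7*j/3
V(F, a) = -a (V(F, a) = (a*(-2))/2 = (-2*a)/2 = -a)
f(-19)*(V(s, 1) + 167) = ((7/3)*(-19))*(-1*1 + 167) = -133*(-1 + 167)/3 = -133/3*166 = -22078/3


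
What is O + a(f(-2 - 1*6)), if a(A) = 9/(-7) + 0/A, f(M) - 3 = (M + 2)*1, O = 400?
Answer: 2791/7 ≈ 398.71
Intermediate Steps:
f(M) = 5 + M (f(M) = 3 + (M + 2)*1 = 3 + (2 + M)*1 = 3 + (2 + M) = 5 + M)
a(A) = -9/7 (a(A) = 9*(-⅐) + 0 = -9/7 + 0 = -9/7)
O + a(f(-2 - 1*6)) = 400 - 9/7 = 2791/7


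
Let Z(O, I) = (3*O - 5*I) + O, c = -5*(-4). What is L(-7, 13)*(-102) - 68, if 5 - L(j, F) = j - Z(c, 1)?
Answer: -8942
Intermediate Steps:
c = 20
Z(O, I) = -5*I + 4*O (Z(O, I) = (-5*I + 3*O) + O = -5*I + 4*O)
L(j, F) = 80 - j (L(j, F) = 5 - (j - (-5*1 + 4*20)) = 5 - (j - (-5 + 80)) = 5 - (j - 1*75) = 5 - (j - 75) = 5 - (-75 + j) = 5 + (75 - j) = 80 - j)
L(-7, 13)*(-102) - 68 = (80 - 1*(-7))*(-102) - 68 = (80 + 7)*(-102) - 68 = 87*(-102) - 68 = -8874 - 68 = -8942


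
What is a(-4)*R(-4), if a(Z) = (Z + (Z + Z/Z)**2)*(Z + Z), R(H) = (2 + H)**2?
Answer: -160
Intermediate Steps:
a(Z) = 2*Z*(Z + (1 + Z)**2) (a(Z) = (Z + (Z + 1)**2)*(2*Z) = (Z + (1 + Z)**2)*(2*Z) = 2*Z*(Z + (1 + Z)**2))
a(-4)*R(-4) = (2*(-4)*(-4 + (1 - 4)**2))*(2 - 4)**2 = (2*(-4)*(-4 + (-3)**2))*(-2)**2 = (2*(-4)*(-4 + 9))*4 = (2*(-4)*5)*4 = -40*4 = -160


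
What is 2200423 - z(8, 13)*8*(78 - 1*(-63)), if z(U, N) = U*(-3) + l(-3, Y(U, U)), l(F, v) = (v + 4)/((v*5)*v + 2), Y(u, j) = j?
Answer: 358619927/161 ≈ 2.2275e+6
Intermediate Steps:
l(F, v) = (4 + v)/(2 + 5*v²) (l(F, v) = (4 + v)/((5*v)*v + 2) = (4 + v)/(5*v² + 2) = (4 + v)/(2 + 5*v²))
z(U, N) = -3*U + (4 + U)/(2 + 5*U²) (z(U, N) = U*(-3) + (4 + U)/(2 + 5*U²) = -3*U + (4 + U)/(2 + 5*U²))
2200423 - z(8, 13)*8*(78 - 1*(-63)) = 2200423 - ((4 - 15*8³ - 5*8)/(2 + 5*8²))*8*(78 - 1*(-63)) = 2200423 - ((4 - 15*512 - 40)/(2 + 5*64))*8*(78 + 63) = 2200423 - ((4 - 7680 - 40)/(2 + 320))*8*141 = 2200423 - (-7716/322)*8*141 = 2200423 - ((1/322)*(-7716))*8*141 = 2200423 - (-3858/161*8)*141 = 2200423 - (-30864)*141/161 = 2200423 - 1*(-4351824/161) = 2200423 + 4351824/161 = 358619927/161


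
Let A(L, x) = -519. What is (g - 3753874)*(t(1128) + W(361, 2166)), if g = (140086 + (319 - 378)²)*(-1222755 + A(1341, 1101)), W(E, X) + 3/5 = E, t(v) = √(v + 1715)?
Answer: -316477209082064/5 - 175625532232*√2843 ≈ -7.2660e+13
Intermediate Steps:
t(v) = √(1715 + v)
W(E, X) = -⅗ + E
g = -175621778358 (g = (140086 + (319 - 378)²)*(-1222755 - 519) = (140086 + (-59)²)*(-1223274) = (140086 + 3481)*(-1223274) = 143567*(-1223274) = -175621778358)
(g - 3753874)*(t(1128) + W(361, 2166)) = (-175621778358 - 3753874)*(√(1715 + 1128) + (-⅗ + 361)) = -175625532232*(√2843 + 1802/5) = -175625532232*(1802/5 + √2843) = -316477209082064/5 - 175625532232*√2843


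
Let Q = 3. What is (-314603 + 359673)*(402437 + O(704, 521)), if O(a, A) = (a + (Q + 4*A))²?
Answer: 369218758260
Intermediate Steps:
O(a, A) = (3 + a + 4*A)² (O(a, A) = (a + (3 + 4*A))² = (3 + a + 4*A)²)
(-314603 + 359673)*(402437 + O(704, 521)) = (-314603 + 359673)*(402437 + (3 + 704 + 4*521)²) = 45070*(402437 + (3 + 704 + 2084)²) = 45070*(402437 + 2791²) = 45070*(402437 + 7789681) = 45070*8192118 = 369218758260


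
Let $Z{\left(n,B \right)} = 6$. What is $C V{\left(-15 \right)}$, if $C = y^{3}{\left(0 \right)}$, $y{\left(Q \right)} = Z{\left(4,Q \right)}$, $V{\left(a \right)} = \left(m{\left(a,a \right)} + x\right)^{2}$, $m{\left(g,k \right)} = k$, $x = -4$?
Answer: $77976$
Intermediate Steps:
$V{\left(a \right)} = \left(-4 + a\right)^{2}$ ($V{\left(a \right)} = \left(a - 4\right)^{2} = \left(-4 + a\right)^{2}$)
$y{\left(Q \right)} = 6$
$C = 216$ ($C = 6^{3} = 216$)
$C V{\left(-15 \right)} = 216 \left(-4 - 15\right)^{2} = 216 \left(-19\right)^{2} = 216 \cdot 361 = 77976$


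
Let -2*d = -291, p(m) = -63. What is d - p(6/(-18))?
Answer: 417/2 ≈ 208.50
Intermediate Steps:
d = 291/2 (d = -1/2*(-291) = 291/2 ≈ 145.50)
d - p(6/(-18)) = 291/2 - 1*(-63) = 291/2 + 63 = 417/2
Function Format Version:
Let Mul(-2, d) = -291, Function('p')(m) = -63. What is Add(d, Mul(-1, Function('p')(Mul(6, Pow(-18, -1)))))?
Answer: Rational(417, 2) ≈ 208.50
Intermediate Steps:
d = Rational(291, 2) (d = Mul(Rational(-1, 2), -291) = Rational(291, 2) ≈ 145.50)
Add(d, Mul(-1, Function('p')(Mul(6, Pow(-18, -1))))) = Add(Rational(291, 2), Mul(-1, -63)) = Add(Rational(291, 2), 63) = Rational(417, 2)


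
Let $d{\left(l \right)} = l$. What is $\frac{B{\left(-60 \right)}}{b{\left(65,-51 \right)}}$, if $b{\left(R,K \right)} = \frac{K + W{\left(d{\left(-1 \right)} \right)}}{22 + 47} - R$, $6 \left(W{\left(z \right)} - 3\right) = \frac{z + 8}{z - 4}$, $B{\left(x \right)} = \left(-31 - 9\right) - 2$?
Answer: $\frac{86940}{135997} \approx 0.63928$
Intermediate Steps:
$B{\left(x \right)} = -42$ ($B{\left(x \right)} = -40 - 2 = -42$)
$W{\left(z \right)} = 3 + \frac{8 + z}{6 \left(-4 + z\right)}$ ($W{\left(z \right)} = 3 + \frac{\left(z + 8\right) \frac{1}{z - 4}}{6} = 3 + \frac{\left(8 + z\right) \frac{1}{-4 + z}}{6} = 3 + \frac{\frac{1}{-4 + z} \left(8 + z\right)}{6} = 3 + \frac{8 + z}{6 \left(-4 + z\right)}$)
$b{\left(R,K \right)} = \frac{83}{2070} - R + \frac{K}{69}$ ($b{\left(R,K \right)} = \frac{K + \frac{-64 + 19 \left(-1\right)}{6 \left(-4 - 1\right)}}{22 + 47} - R = \frac{K + \frac{-64 - 19}{6 \left(-5\right)}}{69} - R = \left(K + \frac{1}{6} \left(- \frac{1}{5}\right) \left(-83\right)\right) \frac{1}{69} - R = \left(K + \frac{83}{30}\right) \frac{1}{69} - R = \left(\frac{83}{30} + K\right) \frac{1}{69} - R = \left(\frac{83}{2070} + \frac{K}{69}\right) - R = \frac{83}{2070} - R + \frac{K}{69}$)
$\frac{B{\left(-60 \right)}}{b{\left(65,-51 \right)}} = - \frac{42}{\frac{83}{2070} - 65 + \frac{1}{69} \left(-51\right)} = - \frac{42}{\frac{83}{2070} - 65 - \frac{17}{23}} = - \frac{42}{- \frac{135997}{2070}} = \left(-42\right) \left(- \frac{2070}{135997}\right) = \frac{86940}{135997}$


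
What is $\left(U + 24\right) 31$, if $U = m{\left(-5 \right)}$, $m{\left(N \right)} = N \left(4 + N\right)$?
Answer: $899$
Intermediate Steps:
$U = 5$ ($U = - 5 \left(4 - 5\right) = \left(-5\right) \left(-1\right) = 5$)
$\left(U + 24\right) 31 = \left(5 + 24\right) 31 = 29 \cdot 31 = 899$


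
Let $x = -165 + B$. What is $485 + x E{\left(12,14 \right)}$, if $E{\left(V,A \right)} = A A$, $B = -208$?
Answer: $-72623$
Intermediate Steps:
$E{\left(V,A \right)} = A^{2}$
$x = -373$ ($x = -165 - 208 = -373$)
$485 + x E{\left(12,14 \right)} = 485 - 373 \cdot 14^{2} = 485 - 73108 = -72623$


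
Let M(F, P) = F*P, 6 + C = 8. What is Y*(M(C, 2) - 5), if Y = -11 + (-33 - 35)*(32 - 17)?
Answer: 1031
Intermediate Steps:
C = 2 (C = -6 + 8 = 2)
Y = -1031 (Y = -11 - 68*15 = -11 - 1020 = -1031)
Y*(M(C, 2) - 5) = -1031*(2*2 - 5) = -1031*(4 - 5) = -1031*(-1) = 1031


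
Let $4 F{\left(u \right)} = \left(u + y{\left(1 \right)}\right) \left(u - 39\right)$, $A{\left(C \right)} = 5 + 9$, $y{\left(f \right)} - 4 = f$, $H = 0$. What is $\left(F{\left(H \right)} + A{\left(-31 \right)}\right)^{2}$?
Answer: $\frac{19321}{16} \approx 1207.6$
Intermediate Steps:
$y{\left(f \right)} = 4 + f$
$A{\left(C \right)} = 14$
$F{\left(u \right)} = \frac{\left(-39 + u\right) \left(5 + u\right)}{4}$ ($F{\left(u \right)} = \frac{\left(u + \left(4 + 1\right)\right) \left(u - 39\right)}{4} = \frac{\left(u + 5\right) \left(-39 + u\right)}{4} = \frac{\left(5 + u\right) \left(-39 + u\right)}{4} = \frac{\left(-39 + u\right) \left(5 + u\right)}{4}$)
$\left(F{\left(H \right)} + A{\left(-31 \right)}\right)^{2} = \left(\left(- \frac{195}{4} - 0 + \frac{0^{2}}{4}\right) + 14\right)^{2} = \left(\left(- \frac{195}{4} + 0 + \frac{1}{4} \cdot 0\right) + 14\right)^{2} = \left(\left(- \frac{195}{4} + 0 + 0\right) + 14\right)^{2} = \left(- \frac{195}{4} + 14\right)^{2} = \left(- \frac{139}{4}\right)^{2} = \frac{19321}{16}$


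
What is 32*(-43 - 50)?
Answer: -2976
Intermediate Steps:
32*(-43 - 50) = 32*(-93) = -2976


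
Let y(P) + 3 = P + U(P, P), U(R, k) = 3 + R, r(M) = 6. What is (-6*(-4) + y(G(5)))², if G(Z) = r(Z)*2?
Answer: 2304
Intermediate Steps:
G(Z) = 12 (G(Z) = 6*2 = 12)
y(P) = 2*P (y(P) = -3 + (P + (3 + P)) = -3 + (3 + 2*P) = 2*P)
(-6*(-4) + y(G(5)))² = (-6*(-4) + 2*12)² = (24 + 24)² = 48² = 2304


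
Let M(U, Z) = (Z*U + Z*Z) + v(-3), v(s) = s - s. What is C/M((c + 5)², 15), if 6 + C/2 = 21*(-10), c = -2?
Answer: -6/5 ≈ -1.2000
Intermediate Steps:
v(s) = 0
C = -432 (C = -12 + 2*(21*(-10)) = -12 + 2*(-210) = -12 - 420 = -432)
M(U, Z) = Z² + U*Z (M(U, Z) = (Z*U + Z*Z) + 0 = (U*Z + Z²) + 0 = (Z² + U*Z) + 0 = Z² + U*Z)
C/M((c + 5)², 15) = -432*1/(15*((-2 + 5)² + 15)) = -432*1/(15*(3² + 15)) = -432*1/(15*(9 + 15)) = -432/(15*24) = -432/360 = -432*1/360 = -6/5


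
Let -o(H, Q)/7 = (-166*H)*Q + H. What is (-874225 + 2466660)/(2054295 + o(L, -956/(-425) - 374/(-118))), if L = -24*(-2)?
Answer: 39930307625/59081809029 ≈ 0.67585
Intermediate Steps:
L = 48
o(H, Q) = -7*H + 1162*H*Q (o(H, Q) = -7*((-166*H)*Q + H) = -7*(-166*H*Q + H) = -7*(H - 166*H*Q) = -7*H + 1162*H*Q)
(-874225 + 2466660)/(2054295 + o(L, -956/(-425) - 374/(-118))) = (-874225 + 2466660)/(2054295 + 7*48*(-1 + 166*(-956/(-425) - 374/(-118)))) = 1592435/(2054295 + 7*48*(-1 + 166*(-956*(-1/425) - 374*(-1/118)))) = 1592435/(2054295 + 7*48*(-1 + 166*(956/425 + 187/59))) = 1592435/(2054295 + 7*48*(-1 + 166*(135879/25075))) = 1592435/(2054295 + 7*48*(-1 + 22555914/25075)) = 1592435/(2054295 + 7*48*(22530839/25075)) = 1592435/(2054295 + 7570361904/25075) = 1592435/(59081809029/25075) = 1592435*(25075/59081809029) = 39930307625/59081809029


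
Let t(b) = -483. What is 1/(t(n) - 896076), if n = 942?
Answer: -1/896559 ≈ -1.1154e-6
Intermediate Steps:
1/(t(n) - 896076) = 1/(-483 - 896076) = 1/(-896559) = -1/896559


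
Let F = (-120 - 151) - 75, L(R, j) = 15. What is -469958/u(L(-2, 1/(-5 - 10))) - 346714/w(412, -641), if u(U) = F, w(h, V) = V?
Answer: 210603061/110893 ≈ 1899.2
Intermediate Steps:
F = -346 (F = -271 - 75 = -346)
u(U) = -346
-469958/u(L(-2, 1/(-5 - 10))) - 346714/w(412, -641) = -469958/(-346) - 346714/(-641) = -469958*(-1/346) - 346714*(-1/641) = 234979/173 + 346714/641 = 210603061/110893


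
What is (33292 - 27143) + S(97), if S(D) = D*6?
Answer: 6731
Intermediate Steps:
S(D) = 6*D
(33292 - 27143) + S(97) = (33292 - 27143) + 6*97 = 6149 + 582 = 6731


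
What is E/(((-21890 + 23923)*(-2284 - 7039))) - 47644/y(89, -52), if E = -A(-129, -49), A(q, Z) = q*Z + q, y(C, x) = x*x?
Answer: -225752846557/12812673484 ≈ -17.620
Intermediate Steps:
y(C, x) = x**2
A(q, Z) = q + Z*q (A(q, Z) = Z*q + q = q + Z*q)
E = -6192 (E = -(-129)*(1 - 49) = -(-129)*(-48) = -1*6192 = -6192)
E/(((-21890 + 23923)*(-2284 - 7039))) - 47644/y(89, -52) = -6192*1/((-21890 + 23923)*(-2284 - 7039)) - 47644/((-52)**2) = -6192/(2033*(-9323)) - 47644/2704 = -6192/(-18953659) - 47644*1/2704 = -6192*(-1/18953659) - 11911/676 = 6192/18953659 - 11911/676 = -225752846557/12812673484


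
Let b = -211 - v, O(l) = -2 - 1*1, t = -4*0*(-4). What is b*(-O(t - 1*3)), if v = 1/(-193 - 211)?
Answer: -255729/404 ≈ -632.99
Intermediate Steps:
t = 0 (t = 0*(-4) = 0)
O(l) = -3 (O(l) = -2 - 1 = -3)
v = -1/404 (v = 1/(-404) = -1/404 ≈ -0.0024752)
b = -85243/404 (b = -211 - 1*(-1/404) = -211 + 1/404 = -85243/404 ≈ -211.00)
b*(-O(t - 1*3)) = -(-85243)*(-3)/404 = -85243/404*3 = -255729/404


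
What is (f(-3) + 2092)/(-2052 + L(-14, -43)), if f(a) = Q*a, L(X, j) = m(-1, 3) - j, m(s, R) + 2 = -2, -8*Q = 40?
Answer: -2107/2013 ≈ -1.0467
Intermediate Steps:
Q = -5 (Q = -⅛*40 = -5)
m(s, R) = -4 (m(s, R) = -2 - 2 = -4)
L(X, j) = -4 - j
f(a) = -5*a
(f(-3) + 2092)/(-2052 + L(-14, -43)) = (-5*(-3) + 2092)/(-2052 + (-4 - 1*(-43))) = (15 + 2092)/(-2052 + (-4 + 43)) = 2107/(-2052 + 39) = 2107/(-2013) = 2107*(-1/2013) = -2107/2013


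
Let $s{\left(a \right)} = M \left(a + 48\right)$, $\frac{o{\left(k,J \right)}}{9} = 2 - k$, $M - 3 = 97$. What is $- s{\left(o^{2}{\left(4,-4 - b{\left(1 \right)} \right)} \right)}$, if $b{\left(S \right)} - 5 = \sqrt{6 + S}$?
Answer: $-37200$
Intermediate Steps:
$b{\left(S \right)} = 5 + \sqrt{6 + S}$
$M = 100$ ($M = 3 + 97 = 100$)
$o{\left(k,J \right)} = 18 - 9 k$ ($o{\left(k,J \right)} = 9 \left(2 - k\right) = 18 - 9 k$)
$s{\left(a \right)} = 4800 + 100 a$ ($s{\left(a \right)} = 100 \left(a + 48\right) = 100 \left(48 + a\right) = 4800 + 100 a$)
$- s{\left(o^{2}{\left(4,-4 - b{\left(1 \right)} \right)} \right)} = - (4800 + 100 \left(18 - 36\right)^{2}) = - (4800 + 100 \left(-18\right)^{2}) = - (4800 + 100 \cdot 324) = - (4800 + 32400) = \left(-1\right) 37200 = -37200$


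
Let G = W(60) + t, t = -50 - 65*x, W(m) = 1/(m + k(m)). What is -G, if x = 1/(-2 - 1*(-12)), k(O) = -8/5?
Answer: 16493/292 ≈ 56.483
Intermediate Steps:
k(O) = -8/5 (k(O) = -8*1/5 = -8/5)
x = 1/10 (x = 1/(-2 + 12) = 1/10 ≈ 0.10000)
W(m) = 1/(-8/5 + m) (W(m) = 1/(m - 8/5) = 1/(-8/5 + m))
t = -113/2 (t = -50 - 65*1/10 = -50 - 13/2 = -113/2 ≈ -56.500)
G = -16493/292 (G = 5/(-8 + 5*60) - 113/2 = 5/(-8 + 300) - 113/2 = 5/292 - 113/2 = -16493/292 ≈ -56.483)
-G = -1*(-16493/292) = 16493/292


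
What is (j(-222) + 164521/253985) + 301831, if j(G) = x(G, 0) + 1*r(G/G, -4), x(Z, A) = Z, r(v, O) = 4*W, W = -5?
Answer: 76599246686/253985 ≈ 3.0159e+5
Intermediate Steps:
r(v, O) = -20 (r(v, O) = 4*(-5) = -20)
j(G) = -20 + G (j(G) = G + 1*(-20) = G - 20 = -20 + G)
(j(-222) + 164521/253985) + 301831 = ((-20 - 222) + 164521/253985) + 301831 = (-242 + 164521*(1/253985)) + 301831 = (-242 + 164521/253985) + 301831 = -61299849/253985 + 301831 = 76599246686/253985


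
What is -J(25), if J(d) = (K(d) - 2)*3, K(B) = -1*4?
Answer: 18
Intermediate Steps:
K(B) = -4
J(d) = -18 (J(d) = (-4 - 2)*3 = -6*3 = -18)
-J(25) = -1*(-18) = 18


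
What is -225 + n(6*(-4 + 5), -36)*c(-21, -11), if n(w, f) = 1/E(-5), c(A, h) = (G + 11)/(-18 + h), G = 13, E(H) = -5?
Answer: -32601/145 ≈ -224.83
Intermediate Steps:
c(A, h) = 24/(-18 + h) (c(A, h) = (13 + 11)/(-18 + h) = 24/(-18 + h))
n(w, f) = -1/5 (n(w, f) = 1/(-5) = -1/5)
-225 + n(6*(-4 + 5), -36)*c(-21, -11) = -225 - 24/(5*(-18 - 11)) = -225 - 24/(5*(-29)) = -225 - 24*(-1)/(5*29) = -225 - 1/5*(-24/29) = -225 + 24/145 = -32601/145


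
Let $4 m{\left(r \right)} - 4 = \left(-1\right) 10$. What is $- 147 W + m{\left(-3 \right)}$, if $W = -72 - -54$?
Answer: $\frac{5289}{2} \approx 2644.5$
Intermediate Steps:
$m{\left(r \right)} = - \frac{3}{2}$ ($m{\left(r \right)} = 1 + \frac{\left(-1\right) 10}{4} = 1 + \frac{1}{4} \left(-10\right) = 1 - \frac{5}{2} = - \frac{3}{2}$)
$W = -18$ ($W = -72 + 54 = -18$)
$- 147 W + m{\left(-3 \right)} = \left(-147\right) \left(-18\right) - \frac{3}{2} = 2646 - \frac{3}{2} = \frac{5289}{2}$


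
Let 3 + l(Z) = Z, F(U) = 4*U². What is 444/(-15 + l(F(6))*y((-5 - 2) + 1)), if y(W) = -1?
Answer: -37/13 ≈ -2.8462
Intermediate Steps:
l(Z) = -3 + Z
444/(-15 + l(F(6))*y((-5 - 2) + 1)) = 444/(-15 + (-3 + 4*6²)*(-1)) = 444/(-15 + (-3 + 4*36)*(-1)) = 444/(-15 + (-3 + 144)*(-1)) = 444/(-15 + 141*(-1)) = 444/(-15 - 141) = 444/(-156) = 444*(-1/156) = -37/13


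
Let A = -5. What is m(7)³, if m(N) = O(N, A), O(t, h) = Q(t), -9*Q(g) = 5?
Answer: -125/729 ≈ -0.17147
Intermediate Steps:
Q(g) = -5/9 (Q(g) = -⅑*5 = -5/9)
O(t, h) = -5/9
m(N) = -5/9
m(7)³ = (-5/9)³ = -125/729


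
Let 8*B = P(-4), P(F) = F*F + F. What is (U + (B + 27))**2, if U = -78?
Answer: 9801/4 ≈ 2450.3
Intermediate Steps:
P(F) = F + F**2 (P(F) = F**2 + F = F + F**2)
B = 3/2 (B = (-4*(1 - 4))/8 = (-4*(-3))/8 = (1/8)*12 = 3/2 ≈ 1.5000)
(U + (B + 27))**2 = (-78 + (3/2 + 27))**2 = (-78 + 57/2)**2 = (-99/2)**2 = 9801/4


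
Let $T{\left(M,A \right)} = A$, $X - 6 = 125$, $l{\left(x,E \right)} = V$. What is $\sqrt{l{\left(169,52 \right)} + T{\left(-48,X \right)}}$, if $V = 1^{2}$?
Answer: $2 \sqrt{33} \approx 11.489$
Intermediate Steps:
$V = 1$
$l{\left(x,E \right)} = 1$
$X = 131$ ($X = 6 + 125 = 131$)
$\sqrt{l{\left(169,52 \right)} + T{\left(-48,X \right)}} = \sqrt{1 + 131} = \sqrt{132} = 2 \sqrt{33}$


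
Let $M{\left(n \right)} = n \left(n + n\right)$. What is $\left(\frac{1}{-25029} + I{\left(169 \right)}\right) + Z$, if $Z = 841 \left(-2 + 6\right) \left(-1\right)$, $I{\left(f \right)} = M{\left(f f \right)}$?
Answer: $\frac{40833764234261}{25029} \approx 1.6315 \cdot 10^{9}$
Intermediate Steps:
$M{\left(n \right)} = 2 n^{2}$ ($M{\left(n \right)} = n 2 n = 2 n^{2}$)
$I{\left(f \right)} = 2 f^{4}$ ($I{\left(f \right)} = 2 \left(f f\right)^{2} = 2 \left(f^{2}\right)^{2} = 2 f^{4}$)
$Z = -3364$ ($Z = 841 \cdot 4 \left(-1\right) = 841 \left(-4\right) = -3364$)
$\left(\frac{1}{-25029} + I{\left(169 \right)}\right) + Z = \left(\frac{1}{-25029} + 2 \cdot 169^{4}\right) - 3364 = \left(- \frac{1}{25029} + 2 \cdot 815730721\right) - 3364 = \left(- \frac{1}{25029} + 1631461442\right) - 3364 = \frac{40833848431817}{25029} - 3364 = \frac{40833764234261}{25029}$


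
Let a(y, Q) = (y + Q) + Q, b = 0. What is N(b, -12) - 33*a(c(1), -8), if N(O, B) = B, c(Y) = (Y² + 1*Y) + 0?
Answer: 450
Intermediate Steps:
c(Y) = Y + Y² (c(Y) = (Y² + Y) + 0 = (Y + Y²) + 0 = Y + Y²)
a(y, Q) = y + 2*Q (a(y, Q) = (Q + y) + Q = y + 2*Q)
N(b, -12) - 33*a(c(1), -8) = -12 - 33*(1*(1 + 1) + 2*(-8)) = -12 - 33*(1*2 - 16) = -12 - 33*(2 - 16) = -12 - 33*(-14) = -12 + 462 = 450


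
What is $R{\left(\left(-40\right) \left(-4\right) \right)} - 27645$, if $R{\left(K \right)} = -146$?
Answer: $-27791$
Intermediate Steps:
$R{\left(\left(-40\right) \left(-4\right) \right)} - 27645 = -146 - 27645 = -27791$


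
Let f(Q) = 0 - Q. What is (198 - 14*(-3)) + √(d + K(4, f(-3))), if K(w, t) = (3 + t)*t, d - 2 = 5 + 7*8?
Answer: 249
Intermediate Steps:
f(Q) = -Q
d = 63 (d = 2 + (5 + 7*8) = 2 + (5 + 56) = 2 + 61 = 63)
K(w, t) = t*(3 + t)
(198 - 14*(-3)) + √(d + K(4, f(-3))) = (198 - 14*(-3)) + √(63 + (-1*(-3))*(3 - 1*(-3))) = (198 + 42) + √(63 + 3*(3 + 3)) = 240 + √(63 + 3*6) = 240 + √(63 + 18) = 240 + √81 = 240 + 9 = 249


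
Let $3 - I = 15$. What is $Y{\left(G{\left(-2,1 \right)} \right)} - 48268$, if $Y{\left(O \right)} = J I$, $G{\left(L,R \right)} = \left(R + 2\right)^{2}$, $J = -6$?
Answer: $-48196$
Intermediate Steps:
$I = -12$ ($I = 3 - 15 = -12$)
$G{\left(L,R \right)} = \left(2 + R\right)^{2}$
$Y{\left(O \right)} = 72$ ($Y{\left(O \right)} = \left(-6\right) \left(-12\right) = 72$)
$Y{\left(G{\left(-2,1 \right)} \right)} - 48268 = 72 - 48268 = -48196$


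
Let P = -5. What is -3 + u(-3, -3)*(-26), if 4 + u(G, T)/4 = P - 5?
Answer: 1453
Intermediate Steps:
u(G, T) = -56 (u(G, T) = -16 + 4*(-5 - 5) = -16 + 4*(-10) = -16 - 40 = -56)
-3 + u(-3, -3)*(-26) = -3 - 56*(-26) = -3 + 1456 = 1453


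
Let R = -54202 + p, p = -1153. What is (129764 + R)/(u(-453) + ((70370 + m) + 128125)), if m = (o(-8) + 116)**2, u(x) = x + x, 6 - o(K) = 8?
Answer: 24803/70195 ≈ 0.35334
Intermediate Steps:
o(K) = -2 (o(K) = 6 - 1*8 = 6 - 8 = -2)
u(x) = 2*x
m = 12996 (m = (-2 + 116)**2 = 114**2 = 12996)
R = -55355 (R = -54202 - 1153 = -55355)
(129764 + R)/(u(-453) + ((70370 + m) + 128125)) = (129764 - 55355)/(2*(-453) + ((70370 + 12996) + 128125)) = 74409/(-906 + (83366 + 128125)) = 74409/(-906 + 211491) = 74409/210585 = 74409*(1/210585) = 24803/70195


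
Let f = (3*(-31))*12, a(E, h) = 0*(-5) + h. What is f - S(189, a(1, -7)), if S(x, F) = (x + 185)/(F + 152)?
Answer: -162194/145 ≈ -1118.6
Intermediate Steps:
a(E, h) = h (a(E, h) = 0 + h = h)
S(x, F) = (185 + x)/(152 + F)
f = -1116 (f = -93*12 = -1116)
f - S(189, a(1, -7)) = -1116 - (185 + 189)/(152 - 7) = -1116 - 374/145 = -162194/145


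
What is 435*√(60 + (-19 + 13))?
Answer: 1305*√6 ≈ 3196.6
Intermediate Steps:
435*√(60 + (-19 + 13)) = 435*√(60 - 6) = 435*√54 = 435*(3*√6) = 1305*√6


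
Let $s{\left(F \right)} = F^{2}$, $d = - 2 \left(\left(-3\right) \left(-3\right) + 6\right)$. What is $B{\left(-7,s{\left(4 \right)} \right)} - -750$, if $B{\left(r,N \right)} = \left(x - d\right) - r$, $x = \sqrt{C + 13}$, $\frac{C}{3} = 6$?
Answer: $787 + \sqrt{31} \approx 792.57$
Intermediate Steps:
$C = 18$ ($C = 3 \cdot 6 = 18$)
$d = -30$ ($d = - 2 \left(9 + 6\right) = \left(-2\right) 15 = -30$)
$x = \sqrt{31}$ ($x = \sqrt{18 + 13} = \sqrt{31} \approx 5.5678$)
$B{\left(r,N \right)} = 30 + \sqrt{31} - r$ ($B{\left(r,N \right)} = \left(\sqrt{31} - -30\right) - r = \left(\sqrt{31} + 30\right) - r = \left(30 + \sqrt{31}\right) - r = 30 + \sqrt{31} - r$)
$B{\left(-7,s{\left(4 \right)} \right)} - -750 = \left(30 + \sqrt{31} - -7\right) - -750 = \left(30 + \sqrt{31} + 7\right) + 750 = \left(37 + \sqrt{31}\right) + 750 = 787 + \sqrt{31}$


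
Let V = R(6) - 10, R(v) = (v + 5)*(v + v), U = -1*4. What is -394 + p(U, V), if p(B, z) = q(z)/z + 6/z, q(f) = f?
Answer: -23970/61 ≈ -392.95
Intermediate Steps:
U = -4
R(v) = 2*v*(5 + v) (R(v) = (5 + v)*(2*v) = 2*v*(5 + v))
V = 122 (V = 2*6*(5 + 6) - 10 = 2*6*11 - 10 = 132 - 10 = 122)
p(B, z) = 1 + 6/z (p(B, z) = z/z + 6/z = 1 + 6/z)
-394 + p(U, V) = -394 + (6 + 122)/122 = -394 + (1/122)*128 = -394 + 64/61 = -23970/61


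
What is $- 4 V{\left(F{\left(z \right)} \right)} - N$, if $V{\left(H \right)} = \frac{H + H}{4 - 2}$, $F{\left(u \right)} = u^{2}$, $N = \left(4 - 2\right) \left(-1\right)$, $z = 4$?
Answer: $-62$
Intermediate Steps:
$N = -2$ ($N = 2 \left(-1\right) = -2$)
$V{\left(H \right)} = H$ ($V{\left(H \right)} = \frac{2 H}{2} = 2 H \frac{1}{2} = H$)
$- 4 V{\left(F{\left(z \right)} \right)} - N = - 4 \cdot 4^{2} - -2 = \left(-4\right) 16 + 2 = -64 + 2 = -62$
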